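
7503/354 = 21  +  23/118 = 21.19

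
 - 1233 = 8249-9482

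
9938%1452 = 1226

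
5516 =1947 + 3569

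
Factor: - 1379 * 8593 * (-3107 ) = 7^1*13^2* 197^1 *239^1*661^1=36817163929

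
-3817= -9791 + 5974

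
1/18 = 1/18=0.06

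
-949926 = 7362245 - 8312171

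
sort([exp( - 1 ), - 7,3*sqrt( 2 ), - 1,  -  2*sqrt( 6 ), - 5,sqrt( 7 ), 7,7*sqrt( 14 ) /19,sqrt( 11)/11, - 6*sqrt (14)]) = [ - 6*sqrt (14) , - 7, - 5,- 2*sqrt(6 ), - 1 , sqrt(11)/11 , exp( - 1 ), 7*sqrt (14)/19,sqrt( 7 ) , 3*sqrt( 2),7] 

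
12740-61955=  - 49215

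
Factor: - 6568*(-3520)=23119360 = 2^9*5^1*11^1*821^1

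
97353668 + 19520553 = 116874221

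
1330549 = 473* 2813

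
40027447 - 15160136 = 24867311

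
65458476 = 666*98286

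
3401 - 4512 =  - 1111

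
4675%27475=4675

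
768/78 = 128/13 = 9.85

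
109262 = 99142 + 10120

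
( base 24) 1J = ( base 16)2b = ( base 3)1121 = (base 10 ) 43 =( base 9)47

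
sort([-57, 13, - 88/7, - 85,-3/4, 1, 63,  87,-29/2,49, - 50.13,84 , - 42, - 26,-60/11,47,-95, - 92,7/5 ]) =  [-95, - 92, - 85 ,- 57, - 50.13, - 42, - 26, - 29/2, - 88/7, - 60/11, -3/4, 1, 7/5,  13,47,49,  63 , 84,87 ] 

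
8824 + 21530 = 30354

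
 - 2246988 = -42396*53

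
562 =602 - 40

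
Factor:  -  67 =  - 67^1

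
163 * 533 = 86879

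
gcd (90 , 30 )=30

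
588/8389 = 588/8389 = 0.07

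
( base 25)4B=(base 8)157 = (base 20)5B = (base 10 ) 111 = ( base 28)3R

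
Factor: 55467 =3^2*6163^1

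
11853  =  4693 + 7160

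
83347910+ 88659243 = 172007153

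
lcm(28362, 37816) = 113448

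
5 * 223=1115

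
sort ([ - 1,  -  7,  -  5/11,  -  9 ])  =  [ - 9, - 7, - 1, - 5/11]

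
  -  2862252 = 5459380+-8321632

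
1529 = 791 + 738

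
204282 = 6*34047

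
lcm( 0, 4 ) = 0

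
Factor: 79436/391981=2^2*7^1*101^(-1)*2837^1*3881^( -1 ) 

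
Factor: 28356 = 2^2*3^1*17^1 * 139^1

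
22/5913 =22/5913 = 0.00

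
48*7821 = 375408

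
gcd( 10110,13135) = 5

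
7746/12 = 1291/2 = 645.50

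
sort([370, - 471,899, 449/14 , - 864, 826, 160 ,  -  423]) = [ - 864,- 471, - 423,449/14,160, 370, 826,899]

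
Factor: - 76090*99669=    - 7583814210 = - 2^1*3^1*5^1*7^1*1087^1*33223^1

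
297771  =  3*99257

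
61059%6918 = 5715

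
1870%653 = 564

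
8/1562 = 4/781 = 0.01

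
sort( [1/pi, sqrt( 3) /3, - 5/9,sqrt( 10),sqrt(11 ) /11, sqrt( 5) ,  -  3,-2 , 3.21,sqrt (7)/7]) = [  -  3,  -  2, - 5/9 , sqrt(11)/11  ,  1/pi,sqrt( 7)/7,sqrt(3) /3,sqrt( 5),sqrt( 10),3.21]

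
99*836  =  82764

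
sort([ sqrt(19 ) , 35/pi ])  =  [sqrt( 19 ),  35/pi]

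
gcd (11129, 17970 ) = 1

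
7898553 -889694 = 7008859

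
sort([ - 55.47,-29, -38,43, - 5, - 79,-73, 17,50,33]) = [ - 79,  -  73 , - 55.47, -38,  -  29,  -  5,17,  33,43,50]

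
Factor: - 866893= - 23^1 * 37691^1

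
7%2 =1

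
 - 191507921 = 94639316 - 286147237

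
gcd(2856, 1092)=84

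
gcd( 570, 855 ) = 285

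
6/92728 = 3/46364=0.00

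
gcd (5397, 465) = 3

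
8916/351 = 25+47/117 = 25.40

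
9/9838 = 9/9838= 0.00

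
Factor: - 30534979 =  - 191^1* 159869^1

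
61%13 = 9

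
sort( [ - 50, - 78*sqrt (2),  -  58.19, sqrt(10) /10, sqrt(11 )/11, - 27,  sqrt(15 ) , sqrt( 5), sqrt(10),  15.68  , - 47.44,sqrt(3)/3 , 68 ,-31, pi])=[ - 78 * sqrt( 2 ),-58.19 , - 50, - 47.44, - 31,-27,sqrt(11) /11,sqrt(10)/10,sqrt( 3) /3, sqrt(5), pi,sqrt(10), sqrt(15 ),15.68,  68 ] 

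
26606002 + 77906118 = 104512120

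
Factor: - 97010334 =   -  2^1*3^2*1559^1*3457^1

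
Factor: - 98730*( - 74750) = 2^2*3^2*5^4*13^1*23^1 *1097^1= 7380067500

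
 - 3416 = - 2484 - 932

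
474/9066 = 79/1511=0.05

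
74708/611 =74708/611 = 122.27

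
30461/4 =30461/4=7615.25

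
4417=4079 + 338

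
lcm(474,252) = 19908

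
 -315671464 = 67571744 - 383243208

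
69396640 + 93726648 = 163123288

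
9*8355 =75195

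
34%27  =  7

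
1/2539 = 1/2539 = 0.00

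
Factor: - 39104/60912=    - 2^2*3^( - 4)*13^1  =  - 52/81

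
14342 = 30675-16333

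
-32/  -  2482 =16/1241 = 0.01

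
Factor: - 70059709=  -  70059709^1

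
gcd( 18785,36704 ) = 1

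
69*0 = 0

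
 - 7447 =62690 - 70137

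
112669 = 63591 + 49078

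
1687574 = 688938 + 998636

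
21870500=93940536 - 72070036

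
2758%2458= 300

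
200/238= 100/119 = 0.84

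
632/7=90 + 2/7= 90.29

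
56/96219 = 56/96219 = 0.00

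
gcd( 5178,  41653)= 1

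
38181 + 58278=96459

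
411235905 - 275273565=135962340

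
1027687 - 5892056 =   -  4864369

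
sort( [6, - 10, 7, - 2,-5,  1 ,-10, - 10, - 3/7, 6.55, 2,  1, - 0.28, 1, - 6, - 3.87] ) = [ - 10, - 10, - 10, - 6,-5, - 3.87 , - 2,  -  3/7, - 0.28,  1, 1, 1,2,  6,6.55, 7]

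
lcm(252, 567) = 2268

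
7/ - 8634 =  - 7/8634= - 0.00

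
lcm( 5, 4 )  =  20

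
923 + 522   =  1445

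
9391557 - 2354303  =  7037254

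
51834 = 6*8639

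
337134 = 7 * 48162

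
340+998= 1338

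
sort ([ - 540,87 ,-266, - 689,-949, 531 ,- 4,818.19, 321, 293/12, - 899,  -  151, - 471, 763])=[-949, - 899, - 689 , - 540, - 471, - 266, - 151,-4,293/12, 87, 321,531,763, 818.19 ]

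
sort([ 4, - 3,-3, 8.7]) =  [ - 3, -3, 4,8.7 ]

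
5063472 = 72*70326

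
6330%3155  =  20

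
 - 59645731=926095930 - 985741661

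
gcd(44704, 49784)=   1016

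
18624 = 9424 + 9200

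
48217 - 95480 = - 47263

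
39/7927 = 39/7927=0.00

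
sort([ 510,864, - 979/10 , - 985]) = [  -  985, - 979/10,  510,864]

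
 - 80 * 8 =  - 640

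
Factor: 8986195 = 5^1*1797239^1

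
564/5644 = 141/1411 = 0.10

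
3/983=3/983 = 0.00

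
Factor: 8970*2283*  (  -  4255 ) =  - 2^1 * 3^2*5^2*13^1*23^2*37^1*  761^1 = - 87136060050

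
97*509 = 49373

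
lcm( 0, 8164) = 0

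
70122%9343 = 4721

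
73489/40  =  1837 +9/40 = 1837.22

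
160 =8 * 20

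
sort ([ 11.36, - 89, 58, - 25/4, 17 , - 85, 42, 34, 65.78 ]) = [ - 89, - 85, - 25/4, 11.36, 17, 34, 42,58 , 65.78]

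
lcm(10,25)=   50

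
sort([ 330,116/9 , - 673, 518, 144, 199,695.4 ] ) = [- 673, 116/9,144, 199, 330,518 , 695.4] 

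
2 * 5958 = 11916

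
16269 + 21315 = 37584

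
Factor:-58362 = - 2^1*3^1 * 71^1*137^1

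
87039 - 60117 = 26922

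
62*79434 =4924908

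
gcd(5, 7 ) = 1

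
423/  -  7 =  - 423/7= - 60.43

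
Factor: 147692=2^2*36923^1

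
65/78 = 5/6 = 0.83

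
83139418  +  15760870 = 98900288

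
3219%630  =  69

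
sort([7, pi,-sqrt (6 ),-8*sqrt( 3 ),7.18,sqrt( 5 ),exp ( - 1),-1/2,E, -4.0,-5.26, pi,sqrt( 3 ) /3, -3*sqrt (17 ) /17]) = [ -8*sqrt(  3 ),- 5.26,-4.0 , - sqrt( 6 ), - 3*sqrt( 17)/17, -1/2,exp(-1 ),sqrt (3 )/3, sqrt( 5 ),E,pi, pi,  7,  7.18 ] 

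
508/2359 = 508/2359 = 0.22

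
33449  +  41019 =74468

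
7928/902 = 3964/451 = 8.79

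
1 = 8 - 7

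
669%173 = 150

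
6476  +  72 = 6548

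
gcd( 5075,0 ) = 5075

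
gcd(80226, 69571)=1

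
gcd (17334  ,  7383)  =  321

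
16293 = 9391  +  6902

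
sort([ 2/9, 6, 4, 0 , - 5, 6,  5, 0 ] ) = [ - 5 , 0, 0, 2/9,4, 5,  6, 6] 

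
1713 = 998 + 715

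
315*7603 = 2394945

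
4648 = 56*83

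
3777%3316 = 461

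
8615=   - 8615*( - 1) 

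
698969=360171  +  338798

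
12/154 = 6/77 = 0.08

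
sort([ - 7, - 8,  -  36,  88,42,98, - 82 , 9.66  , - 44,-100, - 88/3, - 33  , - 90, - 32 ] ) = [-100,-90, - 82, - 44, - 36, - 33, - 32, - 88/3,-8, - 7, 9.66,  42, 88, 98 ]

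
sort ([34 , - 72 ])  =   [ - 72, 34 ] 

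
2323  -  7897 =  - 5574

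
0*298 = 0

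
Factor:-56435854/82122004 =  - 28217927/41061002 = - 2^( - 1)*1223^ ( - 1)*16787^( - 1 )*28217927^1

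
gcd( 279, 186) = 93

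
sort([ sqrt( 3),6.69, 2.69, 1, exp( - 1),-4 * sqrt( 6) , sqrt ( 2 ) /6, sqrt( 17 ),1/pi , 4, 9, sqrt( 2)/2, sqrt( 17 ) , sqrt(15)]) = [ - 4*sqrt(6), sqrt(2) /6, 1/pi, exp(-1),sqrt(2)/2,1,sqrt( 3)  ,  2.69  ,  sqrt(15) , 4, sqrt( 17) , sqrt(17),6.69,  9]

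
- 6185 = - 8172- - 1987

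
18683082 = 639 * 29238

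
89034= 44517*2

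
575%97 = 90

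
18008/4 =4502 = 4502.00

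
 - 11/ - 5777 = 11/5777 = 0.00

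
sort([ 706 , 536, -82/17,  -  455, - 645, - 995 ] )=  [ - 995, - 645, - 455, - 82/17,536,706]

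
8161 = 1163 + 6998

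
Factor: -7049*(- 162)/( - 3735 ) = -2^1*3^2*5^( - 1)*7^1*19^1*53^1*83^( - 1) =- 126882/415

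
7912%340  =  92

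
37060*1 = 37060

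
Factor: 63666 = 2^1*3^5*131^1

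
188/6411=188/6411 = 0.03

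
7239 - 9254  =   - 2015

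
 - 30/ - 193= 30/193 = 0.16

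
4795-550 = 4245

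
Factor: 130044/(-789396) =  - 157^(-1 )*419^( - 1)*10837^1 = -  10837/65783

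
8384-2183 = 6201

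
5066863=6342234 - 1275371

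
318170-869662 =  - 551492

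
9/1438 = 9/1438=0.01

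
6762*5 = 33810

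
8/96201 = 8/96201 =0.00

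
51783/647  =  80 + 23/647 = 80.04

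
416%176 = 64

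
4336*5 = 21680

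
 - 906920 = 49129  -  956049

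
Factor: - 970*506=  - 490820 = -2^2*5^1 * 11^1*23^1*97^1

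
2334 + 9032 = 11366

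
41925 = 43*975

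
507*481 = 243867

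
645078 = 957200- 312122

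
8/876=2/219=0.01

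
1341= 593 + 748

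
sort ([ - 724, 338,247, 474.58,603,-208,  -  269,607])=[-724 ,- 269, - 208,247,338,474.58, 603,607]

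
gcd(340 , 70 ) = 10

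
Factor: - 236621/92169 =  - 3^( - 2 ) * 19^ ( -1)*439^1 = - 439/171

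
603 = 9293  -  8690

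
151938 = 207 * 734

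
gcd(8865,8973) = 9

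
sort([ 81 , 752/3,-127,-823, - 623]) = [ - 823,-623, - 127,  81,752/3]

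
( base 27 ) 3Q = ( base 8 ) 153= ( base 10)107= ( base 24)4B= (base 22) 4j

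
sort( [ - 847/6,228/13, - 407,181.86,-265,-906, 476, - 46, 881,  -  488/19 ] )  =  [ - 906,-407,-265, -847/6,-46,  -  488/19 , 228/13 , 181.86,476, 881]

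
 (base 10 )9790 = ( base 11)73A0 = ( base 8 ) 23076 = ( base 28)cdi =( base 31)a5p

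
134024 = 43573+90451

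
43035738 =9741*4418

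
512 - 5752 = - 5240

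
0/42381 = 0= 0.00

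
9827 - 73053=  -63226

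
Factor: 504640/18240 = 83/3 = 3^( - 1 ) * 83^1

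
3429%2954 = 475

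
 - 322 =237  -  559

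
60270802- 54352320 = 5918482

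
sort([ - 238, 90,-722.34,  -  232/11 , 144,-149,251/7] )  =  [ - 722.34, - 238, - 149,-232/11,251/7, 90,144]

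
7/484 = 7/484 = 0.01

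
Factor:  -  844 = - 2^2*  211^1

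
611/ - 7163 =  - 47/551= - 0.09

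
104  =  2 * 52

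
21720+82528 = 104248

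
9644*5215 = 50293460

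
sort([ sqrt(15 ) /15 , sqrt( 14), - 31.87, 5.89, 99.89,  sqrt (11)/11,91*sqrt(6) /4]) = [-31.87,sqrt(15 )/15, sqrt( 11) /11,sqrt(14),5.89 , 91*sqrt ( 6 ) /4, 99.89 ]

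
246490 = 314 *785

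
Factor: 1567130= 2^1*5^1*67^1*2339^1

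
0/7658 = 0  =  0.00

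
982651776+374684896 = 1357336672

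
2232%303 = 111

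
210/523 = 210/523 = 0.40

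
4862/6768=2431/3384 = 0.72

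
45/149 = 45/149 = 0.30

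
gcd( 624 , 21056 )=16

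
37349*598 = 22334702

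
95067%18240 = 3867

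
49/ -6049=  - 49/6049 = - 0.01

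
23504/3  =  23504/3 = 7834.67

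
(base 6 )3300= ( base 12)530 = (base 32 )NK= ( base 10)756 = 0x2f4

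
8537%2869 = 2799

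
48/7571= 48/7571= 0.01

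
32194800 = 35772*900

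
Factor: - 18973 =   -  18973^1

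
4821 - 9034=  - 4213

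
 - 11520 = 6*( -1920)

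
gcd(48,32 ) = 16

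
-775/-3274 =775/3274 = 0.24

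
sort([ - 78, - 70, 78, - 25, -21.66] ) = [ - 78, - 70, - 25,  -  21.66,  78]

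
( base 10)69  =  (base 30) 29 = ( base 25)2J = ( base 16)45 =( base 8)105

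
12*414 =4968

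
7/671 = 7/671 = 0.01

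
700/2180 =35/109 = 0.32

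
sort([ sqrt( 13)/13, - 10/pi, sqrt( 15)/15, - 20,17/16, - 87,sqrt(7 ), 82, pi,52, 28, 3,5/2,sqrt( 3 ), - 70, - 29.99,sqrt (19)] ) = [ - 87,-70, - 29.99 , - 20, - 10/pi,sqrt( 15)/15, sqrt( 13)/13 , 17/16, sqrt( 3 ), 5/2,sqrt( 7), 3, pi, sqrt (19), 28,52, 82]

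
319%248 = 71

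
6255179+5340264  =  11595443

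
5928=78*76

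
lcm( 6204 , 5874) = 552156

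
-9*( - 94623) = 851607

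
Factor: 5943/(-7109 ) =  - 3^1*7^1*283^1*7109^(- 1 ) 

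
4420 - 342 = 4078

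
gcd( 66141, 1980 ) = 9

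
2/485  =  2/485 = 0.00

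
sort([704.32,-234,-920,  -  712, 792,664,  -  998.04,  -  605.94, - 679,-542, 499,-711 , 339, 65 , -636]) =[ - 998.04 , - 920,-712,-711,  -  679, - 636, - 605.94, - 542, - 234, 65,339, 499, 664, 704.32,792]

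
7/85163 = 7/85163 = 0.00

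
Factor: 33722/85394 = 13^1*1297^1*42697^( - 1) = 16861/42697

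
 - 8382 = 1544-9926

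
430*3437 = 1477910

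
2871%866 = 273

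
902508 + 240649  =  1143157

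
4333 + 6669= 11002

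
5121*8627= 44178867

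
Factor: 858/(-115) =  - 2^1*3^1*5^( - 1 )*11^1*13^1*23^(-1)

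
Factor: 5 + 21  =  2^1  *  13^1 = 26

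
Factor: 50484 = 2^2*3^1 * 7^1*601^1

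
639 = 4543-3904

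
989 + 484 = 1473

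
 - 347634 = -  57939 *6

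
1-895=-894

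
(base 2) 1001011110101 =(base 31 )51H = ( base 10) 4853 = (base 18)EHB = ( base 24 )8a5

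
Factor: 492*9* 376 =1664928 = 2^5*3^3*41^1*47^1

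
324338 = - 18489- - 342827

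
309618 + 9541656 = 9851274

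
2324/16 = 145 + 1/4 = 145.25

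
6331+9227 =15558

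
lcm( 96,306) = 4896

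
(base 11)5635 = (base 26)ap9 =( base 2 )1110011111011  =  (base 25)BLJ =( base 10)7419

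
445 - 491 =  - 46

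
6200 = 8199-1999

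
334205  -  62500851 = -62166646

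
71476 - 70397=1079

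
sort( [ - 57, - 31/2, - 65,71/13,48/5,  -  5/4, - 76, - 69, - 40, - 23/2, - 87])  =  [-87, - 76, -69, - 65,- 57, - 40, - 31/2 , - 23/2, - 5/4,  71/13, 48/5 ]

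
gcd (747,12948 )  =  249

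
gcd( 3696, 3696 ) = 3696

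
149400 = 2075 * 72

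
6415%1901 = 712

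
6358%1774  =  1036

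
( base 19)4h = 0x5D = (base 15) 63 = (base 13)72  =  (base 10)93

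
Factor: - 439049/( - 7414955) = 5^ ( - 1)*13^1* 47^( - 1 )*139^ ( - 1)*227^( - 1)*33773^1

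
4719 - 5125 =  - 406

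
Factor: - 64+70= 2^1*3^1 = 6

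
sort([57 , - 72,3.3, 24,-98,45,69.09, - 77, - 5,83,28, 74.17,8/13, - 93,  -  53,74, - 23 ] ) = [ - 98, - 93, - 77, - 72, - 53, - 23, - 5, 8/13, 3.3,24,28,45,57,69.09, 74,74.17 , 83 ] 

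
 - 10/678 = -5/339 = - 0.01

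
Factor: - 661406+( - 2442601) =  - 3^1*127^1*8147^1 = - 3104007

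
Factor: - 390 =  - 2^1*3^1*5^1*13^1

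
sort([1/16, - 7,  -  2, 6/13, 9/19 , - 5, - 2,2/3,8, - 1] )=[-7,-5, - 2, - 2, - 1,1/16, 6/13, 9/19,2/3, 8 ]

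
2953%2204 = 749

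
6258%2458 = 1342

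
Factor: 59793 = 3^1*19^1*1049^1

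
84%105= 84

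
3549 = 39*91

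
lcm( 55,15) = 165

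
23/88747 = 23/88747 = 0.00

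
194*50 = 9700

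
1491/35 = 42 + 3/5 = 42.60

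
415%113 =76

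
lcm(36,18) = 36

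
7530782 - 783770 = 6747012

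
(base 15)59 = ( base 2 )1010100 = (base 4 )1110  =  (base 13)66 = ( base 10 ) 84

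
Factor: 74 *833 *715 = 44074030  =  2^1  *5^1*7^2 * 11^1*13^1 * 17^1 * 37^1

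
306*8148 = 2493288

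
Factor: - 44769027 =  -  3^1*653^1*22853^1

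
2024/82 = 24 + 28/41 = 24.68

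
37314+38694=76008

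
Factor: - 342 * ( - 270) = 2^2*3^5*5^1*19^1  =  92340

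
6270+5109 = 11379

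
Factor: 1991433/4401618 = 663811/1467206=2^( - 1 )*13^( - 1)*347^1*1913^1*56431^( - 1 )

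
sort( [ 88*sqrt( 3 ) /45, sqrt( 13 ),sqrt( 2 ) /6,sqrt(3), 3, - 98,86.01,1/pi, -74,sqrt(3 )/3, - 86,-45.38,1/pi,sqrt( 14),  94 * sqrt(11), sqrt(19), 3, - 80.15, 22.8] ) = [-98,-86, - 80.15, - 74 ,  -  45.38, sqrt(2 )/6,  1/pi, 1/pi,sqrt( 3) /3,sqrt(3),3,  3,88 * sqrt( 3 )/45,sqrt( 13),sqrt ( 14 ),sqrt(19) , 22.8 , 86.01 , 94*sqrt(11 )]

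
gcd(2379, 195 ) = 39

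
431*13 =5603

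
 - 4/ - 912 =1/228 = 0.00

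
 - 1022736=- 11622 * 88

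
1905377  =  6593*289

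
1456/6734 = 8/37 = 0.22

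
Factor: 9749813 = 61^1*159833^1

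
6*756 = 4536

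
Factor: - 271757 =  - 19^1*14303^1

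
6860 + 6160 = 13020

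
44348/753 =44348/753 =58.90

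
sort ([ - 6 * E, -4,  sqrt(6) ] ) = [ - 6*E,  -  4,  sqrt( 6)] 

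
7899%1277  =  237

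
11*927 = 10197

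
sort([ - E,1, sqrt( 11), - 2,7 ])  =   [ - E , - 2,  1,sqrt(11),7] 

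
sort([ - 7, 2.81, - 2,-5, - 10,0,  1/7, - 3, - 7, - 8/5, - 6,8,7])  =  [ - 10, - 7,-7, - 6, - 5, - 3, - 2,-8/5, 0,1/7, 2.81, 7,8]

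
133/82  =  1+51/82 = 1.62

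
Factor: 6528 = 2^7*3^1*17^1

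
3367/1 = 3367=3367.00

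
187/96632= 187/96632 = 0.00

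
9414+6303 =15717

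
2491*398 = 991418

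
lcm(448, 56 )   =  448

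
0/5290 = 0 = 0.00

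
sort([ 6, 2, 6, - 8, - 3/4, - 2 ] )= [ - 8, - 2, - 3/4,2, 6,6] 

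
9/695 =9/695=0.01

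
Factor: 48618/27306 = 73/41 =41^(-1 ) * 73^1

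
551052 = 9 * 61228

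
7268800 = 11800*616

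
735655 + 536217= 1271872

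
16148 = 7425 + 8723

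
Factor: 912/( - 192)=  - 19/4   =  - 2^ ( - 2)*19^1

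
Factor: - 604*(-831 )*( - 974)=  -  488873976 = -2^3*3^1*151^1 * 277^1*487^1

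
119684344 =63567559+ 56116785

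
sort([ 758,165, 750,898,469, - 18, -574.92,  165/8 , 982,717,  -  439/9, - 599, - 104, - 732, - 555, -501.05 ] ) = [-732, - 599, - 574.92, - 555, - 501.05, - 104,- 439/9, - 18, 165/8,165,469, 717,  750, 758,898 , 982] 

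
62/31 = 2  =  2.00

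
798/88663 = 798/88663 = 0.01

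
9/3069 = 1/341=0.00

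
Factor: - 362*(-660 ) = 2^3* 3^1*5^1*11^1* 181^1 = 238920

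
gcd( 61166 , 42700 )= 14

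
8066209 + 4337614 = 12403823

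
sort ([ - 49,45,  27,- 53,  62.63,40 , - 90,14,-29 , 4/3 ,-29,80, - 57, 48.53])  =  [- 90, - 57, - 53,- 49, - 29 ,-29,4/3,14,27,40, 45,48.53,62.63,80]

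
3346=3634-288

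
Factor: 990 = 2^1*3^2*5^1 * 11^1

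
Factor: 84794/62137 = 2^1*42397^1*62137^( - 1)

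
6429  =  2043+4386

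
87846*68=5973528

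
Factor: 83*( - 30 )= -2490  =  -2^1*3^1*5^1*83^1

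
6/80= 3/40 = 0.07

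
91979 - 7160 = 84819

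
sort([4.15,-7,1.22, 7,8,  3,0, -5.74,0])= [  -  7,-5.74, 0, 0,1.22,3,4.15 , 7,8]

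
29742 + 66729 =96471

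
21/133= 3/19 = 0.16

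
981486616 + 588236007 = 1569722623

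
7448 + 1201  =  8649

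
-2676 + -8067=-10743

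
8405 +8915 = 17320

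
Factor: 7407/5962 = 2^( - 1)*3^2*11^( - 1)*271^(- 1 )*823^1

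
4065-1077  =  2988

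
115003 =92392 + 22611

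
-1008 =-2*504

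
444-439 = 5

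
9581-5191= 4390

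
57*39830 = 2270310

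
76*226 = 17176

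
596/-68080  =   - 149/17020  =  - 0.01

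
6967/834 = 6967/834 = 8.35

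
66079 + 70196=136275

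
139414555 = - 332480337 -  - 471894892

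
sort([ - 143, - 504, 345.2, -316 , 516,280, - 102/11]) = [  -  504, - 316,-143,  -  102/11, 280,345.2, 516]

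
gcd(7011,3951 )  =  9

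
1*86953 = 86953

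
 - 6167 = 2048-8215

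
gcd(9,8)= 1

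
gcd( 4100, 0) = 4100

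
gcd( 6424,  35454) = 2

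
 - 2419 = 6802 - 9221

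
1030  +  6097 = 7127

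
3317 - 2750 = 567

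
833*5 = 4165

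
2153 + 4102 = 6255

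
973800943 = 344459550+629341393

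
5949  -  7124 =  -  1175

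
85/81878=85/81878=0.00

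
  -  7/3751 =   -  7/3751= -  0.00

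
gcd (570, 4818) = 6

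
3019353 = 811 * 3723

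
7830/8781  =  2610/2927 = 0.89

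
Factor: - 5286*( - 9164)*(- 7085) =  - 343203804840 = - 2^3*3^1*5^1 * 13^1*29^1*79^1*109^1*881^1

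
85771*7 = 600397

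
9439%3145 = 4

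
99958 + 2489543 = 2589501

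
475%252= 223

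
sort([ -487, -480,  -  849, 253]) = [ - 849, - 487, -480,253 ] 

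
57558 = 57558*1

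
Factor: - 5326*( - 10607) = 2^1*2663^1*10607^1  =  56492882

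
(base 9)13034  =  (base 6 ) 104351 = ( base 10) 8779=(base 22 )I31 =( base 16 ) 224b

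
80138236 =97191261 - 17053025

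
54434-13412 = 41022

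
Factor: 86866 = 2^1*13^2*257^1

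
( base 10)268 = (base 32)8C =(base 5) 2033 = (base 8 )414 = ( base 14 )152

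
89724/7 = 89724/7 = 12817.71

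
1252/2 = 626  =  626.00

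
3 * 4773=14319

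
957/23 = 41 + 14/23 = 41.61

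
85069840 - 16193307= 68876533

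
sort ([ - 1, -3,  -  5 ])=[-5,-3, - 1]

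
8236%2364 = 1144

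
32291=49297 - 17006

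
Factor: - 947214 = - 2^1*3^5*1949^1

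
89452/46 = 44726/23 = 1944.61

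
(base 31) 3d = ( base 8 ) 152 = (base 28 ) 3M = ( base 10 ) 106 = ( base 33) 37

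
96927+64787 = 161714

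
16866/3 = 5622 = 5622.00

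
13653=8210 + 5443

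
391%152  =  87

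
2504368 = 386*6488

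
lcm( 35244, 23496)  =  70488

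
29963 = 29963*1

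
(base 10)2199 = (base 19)61E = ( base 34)1un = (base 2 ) 100010010111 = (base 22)4BL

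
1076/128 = 8  +  13/32 = 8.41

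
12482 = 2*6241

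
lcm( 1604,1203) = 4812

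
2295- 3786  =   - 1491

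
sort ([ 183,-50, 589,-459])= [ -459, - 50, 183, 589 ] 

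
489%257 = 232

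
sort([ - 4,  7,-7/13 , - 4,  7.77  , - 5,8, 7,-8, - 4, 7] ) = [ - 8,- 5, - 4, - 4,- 4, - 7/13, 7,7 , 7,7.77, 8]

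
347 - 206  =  141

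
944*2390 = 2256160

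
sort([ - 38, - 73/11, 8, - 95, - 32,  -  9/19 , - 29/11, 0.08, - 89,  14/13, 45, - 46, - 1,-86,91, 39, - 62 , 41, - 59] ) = [ - 95,- 89, - 86, - 62,  -  59, - 46 , - 38, - 32, - 73/11, - 29/11, - 1,  -  9/19,0.08, 14/13,8, 39,41,45, 91]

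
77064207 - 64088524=12975683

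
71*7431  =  527601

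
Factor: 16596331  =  61^1*73^1*3727^1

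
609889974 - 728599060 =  - 118709086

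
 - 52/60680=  - 1 + 15157/15170 = -0.00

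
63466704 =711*89264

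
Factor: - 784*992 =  - 777728 = - 2^9*7^2*31^1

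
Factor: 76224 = 2^6*3^1*397^1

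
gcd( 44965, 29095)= 2645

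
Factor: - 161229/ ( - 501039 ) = 3^( - 2) * 7^( - 1 )*11^(  -  1)*223^1 = 223/693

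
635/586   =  1 + 49/586 = 1.08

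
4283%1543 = 1197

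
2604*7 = 18228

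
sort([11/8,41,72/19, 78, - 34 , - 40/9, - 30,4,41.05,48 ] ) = [ - 34,- 30, - 40/9,11/8,72/19, 4,41,41.05 , 48 , 78] 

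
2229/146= 15 + 39/146 = 15.27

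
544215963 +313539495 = 857755458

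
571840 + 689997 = 1261837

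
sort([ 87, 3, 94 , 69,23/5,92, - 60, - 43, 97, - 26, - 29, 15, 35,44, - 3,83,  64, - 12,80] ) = [ - 60 , - 43, - 29, - 26, - 12, - 3,  3,23/5,  15,35,44,64, 69, 80, 83, 87, 92,94 , 97] 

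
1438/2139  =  1438/2139=0.67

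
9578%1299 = 485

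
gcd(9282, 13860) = 42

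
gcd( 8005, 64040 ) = 8005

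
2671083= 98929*27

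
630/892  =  315/446= 0.71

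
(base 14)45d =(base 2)1101100011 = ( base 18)2c3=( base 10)867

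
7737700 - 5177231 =2560469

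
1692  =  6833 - 5141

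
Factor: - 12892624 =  - 2^4*805789^1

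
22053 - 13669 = 8384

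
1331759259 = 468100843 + 863658416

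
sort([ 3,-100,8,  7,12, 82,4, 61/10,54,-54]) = [ - 100,-54 , 3, 4, 61/10 , 7,8,12,  54, 82]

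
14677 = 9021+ 5656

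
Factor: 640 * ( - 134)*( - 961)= 82415360= 2^8*5^1*31^2*67^1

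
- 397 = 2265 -2662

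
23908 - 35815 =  - 11907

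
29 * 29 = 841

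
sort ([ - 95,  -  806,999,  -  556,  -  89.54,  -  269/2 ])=[ - 806, - 556,-269/2, - 95, - 89.54,999 ] 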